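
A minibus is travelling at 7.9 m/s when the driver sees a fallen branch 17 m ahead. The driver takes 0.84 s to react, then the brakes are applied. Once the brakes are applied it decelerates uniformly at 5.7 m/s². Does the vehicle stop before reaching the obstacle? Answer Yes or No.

Reaction distance = 7.9000 × 0.84 = 6.636 m.
Braking distance = v²/(2a) = 62.410 / 11.400 = 5.475 m.
Total stopping distance = 6.636 + 5.475 = 12.111 m, vs 17 m available — it stops with 17 − 12.111 = 4.889 m to spare.

Yes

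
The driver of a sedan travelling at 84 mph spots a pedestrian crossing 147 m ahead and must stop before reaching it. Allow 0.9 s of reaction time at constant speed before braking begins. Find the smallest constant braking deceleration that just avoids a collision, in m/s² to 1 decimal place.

Required deceleration ≈ 6.2 m/s²

84 mph × 0.44704 = 37.5514 m/s.
Distance covered during reaction = 37.5514 × 0.9 = 33.796 m.
Distance available for braking: 147 − 33.796 = 113.204 m.
v² = 2a·d ⇒ a = v²/(2d) = 37.5514² / (2 × 113.204) = 1410.108 / 226.408 = 6.2282 m/s².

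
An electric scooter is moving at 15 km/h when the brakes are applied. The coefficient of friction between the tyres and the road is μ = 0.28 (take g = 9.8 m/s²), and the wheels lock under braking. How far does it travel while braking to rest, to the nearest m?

Braking distance ≈ 3 m

15 km/h ÷ 3.6 = 4.1667 m/s.
a = μg = 0.28 × 9.8 = 2.744 m/s².
Braking distance = v²/(2a) = 4.1667² / (2 × 2.744) = 17.361 / 5.488 = 3.163 m.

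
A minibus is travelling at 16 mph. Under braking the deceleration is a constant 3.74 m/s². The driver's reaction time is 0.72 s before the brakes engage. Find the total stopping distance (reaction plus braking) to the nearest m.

16 mph × 0.44704 = 7.1526 m/s.
Reaction distance = v·t_r = 7.1526 × 0.72 = 5.150 m.
Braking distance = v²/(2a) = 7.1526² / (2 × 3.740) = 51.160 / 7.480 = 6.840 m.
Total = 5.150 + 6.840 = 11.990 m.

Total stopping distance ≈ 12 m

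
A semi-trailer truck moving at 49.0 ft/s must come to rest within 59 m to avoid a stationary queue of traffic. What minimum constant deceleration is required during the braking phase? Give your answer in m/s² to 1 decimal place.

49 ft/s × 0.3048 = 14.9352 m/s.
v² = 2a·d ⇒ a = v²/(2d) = 14.9352² / (2 × 59.000) = 223.060 / 118.000 = 1.8903 m/s².

Required deceleration ≈ 1.9 m/s²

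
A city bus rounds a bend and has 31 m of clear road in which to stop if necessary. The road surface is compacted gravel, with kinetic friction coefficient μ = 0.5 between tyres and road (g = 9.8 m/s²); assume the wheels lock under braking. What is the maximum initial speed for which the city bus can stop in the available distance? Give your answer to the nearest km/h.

a = μg = 0.5 × 9.8 = 4.900 m/s².
v²/(2a) = d ⇒ v = √(2 × 4.900 × 31) = √303.80 = 17.4299 m/s.
17.4299 m/s × 3.6 = 62.748 km/h.

Maximum speed ≈ 63 km/h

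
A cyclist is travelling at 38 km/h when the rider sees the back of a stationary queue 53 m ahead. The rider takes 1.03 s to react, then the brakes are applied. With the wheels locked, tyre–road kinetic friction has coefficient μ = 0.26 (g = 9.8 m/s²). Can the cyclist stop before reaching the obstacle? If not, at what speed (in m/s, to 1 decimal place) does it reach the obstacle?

Yes — it stops about 20.3 m short of the obstacle, so it never reaches it

38 km/h ÷ 3.6 = 10.5556 m/s.
a = μg = 0.26 × 9.8 = 2.548 m/s².
Reaction distance = 10.5556 × 1.03 = 10.872 m.
Braking distance = v²/(2a) = 111.421 / 5.096 = 21.864 m.
Total stopping distance = 10.872 + 21.864 = 32.736 m, vs 53 m available — it stops with 53 − 32.736 = 20.264 m to spare.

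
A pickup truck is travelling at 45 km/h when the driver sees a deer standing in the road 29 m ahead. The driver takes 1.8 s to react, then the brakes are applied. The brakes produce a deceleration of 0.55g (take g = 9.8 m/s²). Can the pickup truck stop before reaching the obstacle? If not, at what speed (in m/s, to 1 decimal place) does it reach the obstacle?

45 km/h ÷ 3.6 = 12.5000 m/s.
a = 0.55 × 9.8 = 5.390 m/s².
Reaction distance = 12.5000 × 1.8 = 22.500 m.
Braking distance needed to stop: v²/(2a) = 156.250 / 10.780 = 14.494 m, so total needed = 22.500 + 14.494 = 36.994 m > 29 m — it cannot stop.
Distance remaining when braking begins: 29 − 22.500 = 6.500 m.
v² = v₀² − 2a·d = 156.250 − 2 × 5.390 × 6.500 = 86.180 m²/s².
v = √86.180 = 9.283 m/s.

No — it strikes the obstacle at 9.3 m/s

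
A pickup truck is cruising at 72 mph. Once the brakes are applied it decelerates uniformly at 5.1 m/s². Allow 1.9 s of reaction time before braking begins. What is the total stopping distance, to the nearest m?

Total stopping distance ≈ 163 m

72 mph × 0.44704 = 32.1869 m/s.
Reaction distance = v·t_r = 32.1869 × 1.9 = 61.155 m.
Braking distance = v²/(2a) = 32.1869² / (2 × 5.100) = 1035.997 / 10.200 = 101.568 m.
Total = 61.155 + 101.568 = 162.723 m.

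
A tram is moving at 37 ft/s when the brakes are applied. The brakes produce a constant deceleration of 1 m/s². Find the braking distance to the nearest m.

37 ft/s × 0.3048 = 11.2776 m/s.
Braking distance = v²/(2a) = 11.2776² / (2 × 1.000) = 127.184 / 2.000 = 63.592 m.

Braking distance ≈ 64 m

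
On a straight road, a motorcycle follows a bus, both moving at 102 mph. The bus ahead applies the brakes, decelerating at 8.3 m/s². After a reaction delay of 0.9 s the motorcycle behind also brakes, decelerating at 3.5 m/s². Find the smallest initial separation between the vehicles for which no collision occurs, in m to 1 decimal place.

102 mph × 0.44704 = 45.5981 m/s.
Leader travels v²/(2a_L) = 2079.187 / 16.600 = 125.252 m before stopping.
Follower covers v·t_r = 45.5981 × 0.9 = 41.038 m while reacting, then v²/(2a_F) = 2079.187 / 7.000 = 297.027 m while braking, for a total of 41.038 + 297.027 = 338.065 m.
Since a_F ≤ a_L and the follower starts braking later, the follower is never slower than the leader, so the closest approach is when both have stopped.
Minimum gap = 338.065 − 125.252 = 212.813 m.

Minimum gap ≈ 212.8 m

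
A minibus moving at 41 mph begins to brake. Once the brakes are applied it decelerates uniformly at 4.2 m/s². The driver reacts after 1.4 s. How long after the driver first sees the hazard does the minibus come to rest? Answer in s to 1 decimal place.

Total time ≈ 5.8 s

41 mph × 0.44704 = 18.3286 m/s.
Braking time = v/a = 18.3286 / 4.200 = 4.364 s.
Total = 1.4 + 4.364 = 5.764 s.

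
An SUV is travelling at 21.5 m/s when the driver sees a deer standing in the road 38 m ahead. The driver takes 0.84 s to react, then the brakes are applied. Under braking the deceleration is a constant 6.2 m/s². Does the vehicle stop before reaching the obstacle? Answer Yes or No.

No

Reaction distance = 21.5000 × 0.84 = 18.060 m.
Braking distance = v²/(2a) = 462.250 / 12.400 = 37.278 m.
Total stopping distance = 18.060 + 37.278 = 55.338 m, vs 38 m available — it cannot stop in time and overshoots by 55.338 − 38 = 17.338 m.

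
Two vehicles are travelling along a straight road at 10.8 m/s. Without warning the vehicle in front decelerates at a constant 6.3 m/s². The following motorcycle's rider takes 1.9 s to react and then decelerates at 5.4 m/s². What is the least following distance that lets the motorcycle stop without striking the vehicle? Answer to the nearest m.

Minimum gap ≈ 22 m

Leader travels v²/(2a_L) = 116.640 / 12.600 = 9.257 m before stopping.
Follower covers v·t_r = 10.8000 × 1.9 = 20.520 m while reacting, then v²/(2a_F) = 116.640 / 10.800 = 10.800 m while braking, for a total of 20.520 + 10.800 = 31.320 m.
Since a_F ≤ a_L and the follower starts braking later, the follower is never slower than the leader, so the closest approach is when both have stopped.
Minimum gap = 31.320 − 9.257 = 22.063 m.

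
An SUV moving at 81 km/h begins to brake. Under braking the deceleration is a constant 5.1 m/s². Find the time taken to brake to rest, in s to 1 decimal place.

Braking time ≈ 4.4 s

81 km/h ÷ 3.6 = 22.5000 m/s.
Braking time = v/a = 22.5000 / 5.100 = 4.412 s.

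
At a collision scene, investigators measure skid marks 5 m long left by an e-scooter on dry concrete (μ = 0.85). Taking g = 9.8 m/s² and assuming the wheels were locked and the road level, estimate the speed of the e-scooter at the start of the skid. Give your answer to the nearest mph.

Deceleration a = μg = 0.85 × 9.8 = 8.330 m/s².
v = √(2a·d) = √(2 × 8.330 × 5) = √83.300 = 9.1269 m/s.
= 9.1269 ÷ 0.44704 = 20.416 mph.

Initial speed ≈ 20 mph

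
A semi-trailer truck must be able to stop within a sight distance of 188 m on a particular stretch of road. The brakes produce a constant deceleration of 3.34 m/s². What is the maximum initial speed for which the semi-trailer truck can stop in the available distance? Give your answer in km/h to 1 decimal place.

v²/(2a) = d ⇒ v = √(2 × 3.340 × 188) = √1255.84 = 35.4378 m/s.
35.4378 m/s × 3.6 = 127.576 km/h.

Maximum speed ≈ 127.6 km/h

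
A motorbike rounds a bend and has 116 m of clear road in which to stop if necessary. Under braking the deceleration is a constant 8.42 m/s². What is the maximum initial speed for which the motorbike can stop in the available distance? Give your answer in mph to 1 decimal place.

v²/(2a) = d ⇒ v = √(2 × 8.420 × 116) = √1953.44 = 44.1977 m/s.
44.1977 m/s ÷ 0.44704 = 98.867 mph.

Maximum speed ≈ 98.9 mph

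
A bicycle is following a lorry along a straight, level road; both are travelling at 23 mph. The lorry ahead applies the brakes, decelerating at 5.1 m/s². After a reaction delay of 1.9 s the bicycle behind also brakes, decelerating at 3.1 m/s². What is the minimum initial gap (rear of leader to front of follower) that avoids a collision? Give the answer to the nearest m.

Minimum gap ≈ 26 m

23 mph × 0.44704 = 10.2819 m/s.
Leader travels v²/(2a_L) = 105.717 / 10.200 = 10.364 m before stopping.
Follower covers v·t_r = 10.2819 × 1.9 = 19.536 m while reacting, then v²/(2a_F) = 105.717 / 6.200 = 17.051 m while braking, for a total of 19.536 + 17.051 = 36.587 m.
Since a_F ≤ a_L and the follower starts braking later, the follower is never slower than the leader, so the closest approach is when both have stopped.
Minimum gap = 36.587 − 10.364 = 26.223 m.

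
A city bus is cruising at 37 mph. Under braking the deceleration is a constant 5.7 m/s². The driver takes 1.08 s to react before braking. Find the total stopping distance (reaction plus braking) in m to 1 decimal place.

37 mph × 0.44704 = 16.5405 m/s.
Reaction distance = v·t_r = 16.5405 × 1.08 = 17.864 m.
Braking distance = v²/(2a) = 16.5405² / (2 × 5.700) = 273.588 / 11.400 = 23.999 m.
Total = 17.864 + 23.999 = 41.863 m.

Total stopping distance ≈ 41.9 m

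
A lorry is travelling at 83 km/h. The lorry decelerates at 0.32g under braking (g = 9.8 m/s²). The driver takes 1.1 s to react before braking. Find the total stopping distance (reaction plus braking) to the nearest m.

83 km/h ÷ 3.6 = 23.0556 m/s.
a = 0.32 × 9.8 = 3.136 m/s².
Reaction distance = v·t_r = 23.0556 × 1.1 = 25.361 m.
Braking distance = v²/(2a) = 23.0556² / (2 × 3.136) = 531.561 / 6.272 = 84.751 m.
Total = 25.361 + 84.751 = 110.112 m.

Total stopping distance ≈ 110 m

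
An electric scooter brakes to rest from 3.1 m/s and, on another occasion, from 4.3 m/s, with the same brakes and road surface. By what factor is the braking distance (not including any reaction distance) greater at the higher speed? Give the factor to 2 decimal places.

Factor ≈ 1.92

Braking distance d = v²/(2a), so with a fixed, d ∝ v².
Factor = (4.3/3.1)² = 1.3871² = 1.9240.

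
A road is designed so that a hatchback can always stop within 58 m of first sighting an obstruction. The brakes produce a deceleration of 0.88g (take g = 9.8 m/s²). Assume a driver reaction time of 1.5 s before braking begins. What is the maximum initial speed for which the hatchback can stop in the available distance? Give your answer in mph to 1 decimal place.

Maximum speed ≈ 47.5 mph

a = 0.88 × 9.8 = 8.624 m/s².
Stopping distance: v·t_r + v²/(2a) = 58 with t_r = 1.5 s and a = 8.624 m/s².
So v² + 25.872 v − 1000.38 = 0.
Positive root: v = −a·t_r + √((a·t_r)² + 2a·d) = −12.936 + √(167.340 + 1000.38) = 21.2359 m/s.
21.2359 m/s ÷ 0.44704 = 47.503 mph.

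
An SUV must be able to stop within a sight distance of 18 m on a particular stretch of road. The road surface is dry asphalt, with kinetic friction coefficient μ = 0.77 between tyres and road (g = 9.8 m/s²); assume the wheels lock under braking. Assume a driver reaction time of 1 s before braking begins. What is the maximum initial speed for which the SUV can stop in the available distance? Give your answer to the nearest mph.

Maximum speed ≈ 24 mph

a = μg = 0.77 × 9.8 = 7.546 m/s².
Stopping distance: v·t_r + v²/(2a) = 18 with t_r = 1 s and a = 7.546 m/s².
So v² + 15.092 v − 271.66 = 0.
Positive root: v = −a·t_r + √((a·t_r)² + 2a·d) = −7.546 + √(56.942 + 271.66) = 10.5814 m/s.
10.5814 m/s ÷ 0.44704 = 23.670 mph.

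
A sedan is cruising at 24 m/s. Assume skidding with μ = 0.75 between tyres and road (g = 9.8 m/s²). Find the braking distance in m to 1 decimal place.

a = μg = 0.75 × 9.8 = 7.350 m/s².
Braking distance = v²/(2a) = 24.0000² / (2 × 7.350) = 576.000 / 14.700 = 39.184 m.

Braking distance ≈ 39.2 m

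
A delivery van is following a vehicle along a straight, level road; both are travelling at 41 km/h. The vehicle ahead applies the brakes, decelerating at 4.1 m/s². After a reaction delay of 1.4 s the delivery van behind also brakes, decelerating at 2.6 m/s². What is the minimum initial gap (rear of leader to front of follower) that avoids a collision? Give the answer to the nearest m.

Minimum gap ≈ 25 m

41 km/h ÷ 3.6 = 11.3889 m/s.
Leader travels v²/(2a_L) = 129.707 / 8.200 = 15.818 m before stopping.
Follower covers v·t_r = 11.3889 × 1.4 = 15.944 m while reacting, then v²/(2a_F) = 129.707 / 5.200 = 24.944 m while braking, for a total of 15.944 + 24.944 = 40.888 m.
Since a_F ≤ a_L and the follower starts braking later, the follower is never slower than the leader, so the closest approach is when both have stopped.
Minimum gap = 40.888 − 15.818 = 25.070 m.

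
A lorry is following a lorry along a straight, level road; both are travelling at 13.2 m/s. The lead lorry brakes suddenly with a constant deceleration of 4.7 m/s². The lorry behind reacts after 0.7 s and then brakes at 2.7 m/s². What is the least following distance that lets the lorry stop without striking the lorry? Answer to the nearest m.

Minimum gap ≈ 23 m

Leader travels v²/(2a_L) = 174.240 / 9.400 = 18.536 m before stopping.
Follower covers v·t_r = 13.2000 × 0.7 = 9.240 m while reacting, then v²/(2a_F) = 174.240 / 5.400 = 32.267 m while braking, for a total of 9.240 + 32.267 = 41.507 m.
Since a_F ≤ a_L and the follower starts braking later, the follower is never slower than the leader, so the closest approach is when both have stopped.
Minimum gap = 41.507 − 18.536 = 22.971 m.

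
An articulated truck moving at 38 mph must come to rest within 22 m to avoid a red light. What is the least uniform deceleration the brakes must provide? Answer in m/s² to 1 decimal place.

38 mph × 0.44704 = 16.9875 m/s.
v² = 2a·d ⇒ a = v²/(2d) = 16.9875² / (2 × 22.000) = 288.575 / 44.000 = 6.5585 m/s².

Required deceleration ≈ 6.6 m/s²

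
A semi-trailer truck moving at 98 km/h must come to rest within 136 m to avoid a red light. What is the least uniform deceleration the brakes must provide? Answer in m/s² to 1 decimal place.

Required deceleration ≈ 2.7 m/s²

98 km/h ÷ 3.6 = 27.2222 m/s.
v² = 2a·d ⇒ a = v²/(2d) = 27.2222² / (2 × 136.000) = 741.048 / 272.000 = 2.7244 m/s².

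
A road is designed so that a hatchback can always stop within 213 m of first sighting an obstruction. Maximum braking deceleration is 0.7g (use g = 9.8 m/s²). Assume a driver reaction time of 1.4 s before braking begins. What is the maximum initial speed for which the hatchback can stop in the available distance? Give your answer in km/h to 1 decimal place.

Maximum speed ≈ 163.1 km/h

a = 0.7 × 9.8 = 6.860 m/s².
Stopping distance: v·t_r + v²/(2a) = 213 with t_r = 1.4 s and a = 6.860 m/s².
So v² + 19.208 v − 2922.36 = 0.
Positive root: v = −a·t_r + √((a·t_r)² + 2a·d) = −9.604 + √(92.237 + 2922.36) = 45.3013 m/s.
45.3013 m/s × 3.6 = 163.085 km/h.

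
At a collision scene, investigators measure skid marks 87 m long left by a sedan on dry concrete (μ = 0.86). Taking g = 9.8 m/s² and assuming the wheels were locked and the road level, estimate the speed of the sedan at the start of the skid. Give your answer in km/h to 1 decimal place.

Deceleration a = μg = 0.86 × 9.8 = 8.428 m/s².
v = √(2a·d) = √(2 × 8.428 × 87) = √1466.472 = 38.2945 m/s.
= 38.2945 × 3.6 = 137.860 km/h.

Initial speed ≈ 137.9 km/h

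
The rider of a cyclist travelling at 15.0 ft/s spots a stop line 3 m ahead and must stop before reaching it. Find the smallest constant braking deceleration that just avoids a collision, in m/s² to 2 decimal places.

Required deceleration ≈ 3.48 m/s²

15 ft/s × 0.3048 = 4.5720 m/s.
v² = 2a·d ⇒ a = v²/(2d) = 4.5720² / (2 × 3.000) = 20.903 / 6.000 = 3.4838 m/s².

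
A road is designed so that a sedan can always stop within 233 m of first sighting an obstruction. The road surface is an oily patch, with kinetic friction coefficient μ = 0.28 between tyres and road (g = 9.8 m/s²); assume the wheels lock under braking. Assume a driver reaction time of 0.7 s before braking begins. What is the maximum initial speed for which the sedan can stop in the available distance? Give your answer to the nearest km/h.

a = μg = 0.28 × 9.8 = 2.744 m/s².
Stopping distance: v·t_r + v²/(2a) = 233 with t_r = 0.7 s and a = 2.744 m/s².
So v² + 3.842 v − 1278.70 = 0.
Positive root: v = −a·t_r + √((a·t_r)² + 2a·d) = −1.921 + √(3.690 + 1278.70) = 33.8895 m/s.
33.8895 m/s × 3.6 = 122.002 km/h.

Maximum speed ≈ 122 km/h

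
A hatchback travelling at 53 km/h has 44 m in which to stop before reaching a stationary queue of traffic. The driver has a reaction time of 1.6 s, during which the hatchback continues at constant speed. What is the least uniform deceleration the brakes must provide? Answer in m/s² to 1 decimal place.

53 km/h ÷ 3.6 = 14.7222 m/s.
Distance covered during reaction = 14.7222 × 1.6 = 23.556 m.
Distance available for braking: 44 − 23.556 = 20.444 m.
v² = 2a·d ⇒ a = v²/(2d) = 14.7222² / (2 × 20.444) = 216.743 / 40.888 = 5.3009 m/s².

Required deceleration ≈ 5.3 m/s²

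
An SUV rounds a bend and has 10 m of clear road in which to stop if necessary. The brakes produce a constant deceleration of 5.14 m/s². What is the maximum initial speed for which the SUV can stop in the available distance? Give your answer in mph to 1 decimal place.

Maximum speed ≈ 22.7 mph

v²/(2a) = d ⇒ v = √(2 × 5.140 × 10) = √102.80 = 10.1390 m/s.
10.1390 m/s ÷ 0.44704 = 22.680 mph.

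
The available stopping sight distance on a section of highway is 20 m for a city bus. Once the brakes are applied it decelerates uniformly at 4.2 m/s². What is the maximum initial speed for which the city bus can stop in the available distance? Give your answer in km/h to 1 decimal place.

v²/(2a) = d ⇒ v = √(2 × 4.200 × 20) = √168.00 = 12.9615 m/s.
12.9615 m/s × 3.6 = 46.661 km/h.

Maximum speed ≈ 46.7 km/h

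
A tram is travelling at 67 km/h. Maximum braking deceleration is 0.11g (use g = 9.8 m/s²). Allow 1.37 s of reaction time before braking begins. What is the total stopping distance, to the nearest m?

Total stopping distance ≈ 186 m

67 km/h ÷ 3.6 = 18.6111 m/s.
a = 0.11 × 9.8 = 1.078 m/s².
Reaction distance = v·t_r = 18.6111 × 1.37 = 25.497 m.
Braking distance = v²/(2a) = 18.6111² / (2 × 1.078) = 346.373 / 2.156 = 160.655 m.
Total = 25.497 + 160.655 = 186.152 m.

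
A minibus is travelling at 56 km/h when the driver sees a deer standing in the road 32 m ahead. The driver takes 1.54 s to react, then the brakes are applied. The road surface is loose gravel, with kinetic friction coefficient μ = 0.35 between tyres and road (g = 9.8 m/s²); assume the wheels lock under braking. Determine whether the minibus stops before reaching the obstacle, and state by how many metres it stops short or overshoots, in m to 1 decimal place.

56 km/h ÷ 3.6 = 15.5556 m/s.
a = μg = 0.35 × 9.8 = 3.430 m/s².
Reaction distance = 15.5556 × 1.54 = 23.956 m.
Braking distance = v²/(2a) = 241.977 / 6.860 = 35.274 m.
Total stopping distance = 23.956 + 35.274 = 59.230 m, vs 32 m available — it cannot stop in time and overshoots by 59.230 − 32 = 27.230 m.

No — it overshoots by 27.2 m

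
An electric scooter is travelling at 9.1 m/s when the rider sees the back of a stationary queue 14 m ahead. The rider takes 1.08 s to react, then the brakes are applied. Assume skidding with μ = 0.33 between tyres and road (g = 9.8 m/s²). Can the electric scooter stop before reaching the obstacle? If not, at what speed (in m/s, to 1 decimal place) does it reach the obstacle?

a = μg = 0.33 × 9.8 = 3.234 m/s².
Reaction distance = 9.1000 × 1.08 = 9.828 m.
Braking distance needed to stop: v²/(2a) = 82.810 / 6.468 = 12.803 m, so total needed = 9.828 + 12.803 = 22.631 m > 14 m — it cannot stop.
Distance remaining when braking begins: 14 − 9.828 = 4.172 m.
v² = v₀² − 2a·d = 82.810 − 2 × 3.234 × 4.172 = 55.826 m²/s².
v = √55.826 = 7.472 m/s.

No — it strikes the obstacle at 7.5 m/s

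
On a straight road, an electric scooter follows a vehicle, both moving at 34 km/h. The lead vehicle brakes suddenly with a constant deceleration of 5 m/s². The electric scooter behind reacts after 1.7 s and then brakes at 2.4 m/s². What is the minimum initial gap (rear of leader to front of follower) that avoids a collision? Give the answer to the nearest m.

34 km/h ÷ 3.6 = 9.4444 m/s.
Leader travels v²/(2a_L) = 89.197 / 10.000 = 8.920 m before stopping.
Follower covers v·t_r = 9.4444 × 1.7 = 16.055 m while reacting, then v²/(2a_F) = 89.197 / 4.800 = 18.583 m while braking, for a total of 16.055 + 18.583 = 34.638 m.
Since a_F ≤ a_L and the follower starts braking later, the follower is never slower than the leader, so the closest approach is when both have stopped.
Minimum gap = 34.638 − 8.920 = 25.718 m.

Minimum gap ≈ 26 m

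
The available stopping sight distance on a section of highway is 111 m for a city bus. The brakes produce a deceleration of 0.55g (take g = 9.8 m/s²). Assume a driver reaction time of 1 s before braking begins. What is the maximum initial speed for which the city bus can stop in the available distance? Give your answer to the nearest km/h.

Maximum speed ≈ 107 km/h

a = 0.55 × 9.8 = 5.390 m/s².
Stopping distance: v·t_r + v²/(2a) = 111 with t_r = 1 s and a = 5.390 m/s².
So v² + 10.780 v − 1196.58 = 0.
Positive root: v = −a·t_r + √((a·t_r)² + 2a·d) = −5.390 + √(29.052 + 1196.58) = 29.6190 m/s.
29.6190 m/s × 3.6 = 106.628 km/h.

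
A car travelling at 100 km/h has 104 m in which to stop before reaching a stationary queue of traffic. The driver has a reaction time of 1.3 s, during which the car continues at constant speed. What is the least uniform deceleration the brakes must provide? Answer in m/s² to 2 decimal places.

Required deceleration ≈ 5.68 m/s²

100 km/h ÷ 3.6 = 27.7778 m/s.
Distance covered during reaction = 27.7778 × 1.3 = 36.111 m.
Distance available for braking: 104 − 36.111 = 67.889 m.
v² = 2a·d ⇒ a = v²/(2d) = 27.7778² / (2 × 67.889) = 771.606 / 135.778 = 5.6828 m/s².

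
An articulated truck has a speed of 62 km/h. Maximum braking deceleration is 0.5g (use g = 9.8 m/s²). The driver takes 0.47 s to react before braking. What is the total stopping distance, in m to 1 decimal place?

Total stopping distance ≈ 38.4 m

62 km/h ÷ 3.6 = 17.2222 m/s.
a = 0.5 × 9.8 = 4.900 m/s².
Reaction distance = v·t_r = 17.2222 × 0.47 = 8.094 m.
Braking distance = v²/(2a) = 17.2222² / (2 × 4.900) = 296.604 / 9.800 = 30.266 m.
Total = 8.094 + 30.266 = 38.360 m.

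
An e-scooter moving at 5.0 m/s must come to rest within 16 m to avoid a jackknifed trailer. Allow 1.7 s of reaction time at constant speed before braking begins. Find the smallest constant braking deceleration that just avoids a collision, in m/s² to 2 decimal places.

Distance covered during reaction = 5.0000 × 1.7 = 8.500 m.
Distance available for braking: 16 − 8.500 = 7.500 m.
v² = 2a·d ⇒ a = v²/(2d) = 5.0000² / (2 × 7.500) = 25.000 / 15.000 = 1.6667 m/s².

Required deceleration ≈ 1.67 m/s²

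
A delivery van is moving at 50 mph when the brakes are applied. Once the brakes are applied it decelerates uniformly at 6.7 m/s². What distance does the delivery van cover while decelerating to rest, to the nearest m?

50 mph × 0.44704 = 22.3520 m/s.
Braking distance = v²/(2a) = 22.3520² / (2 × 6.700) = 499.612 / 13.400 = 37.284 m.

Braking distance ≈ 37 m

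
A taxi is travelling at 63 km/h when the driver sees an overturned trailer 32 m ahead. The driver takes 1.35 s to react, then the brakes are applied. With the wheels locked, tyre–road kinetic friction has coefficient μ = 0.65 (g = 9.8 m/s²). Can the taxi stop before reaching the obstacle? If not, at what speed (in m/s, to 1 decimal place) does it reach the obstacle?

63 km/h ÷ 3.6 = 17.5000 m/s.
a = μg = 0.65 × 9.8 = 6.370 m/s².
Reaction distance = 17.5000 × 1.35 = 23.625 m.
Braking distance needed to stop: v²/(2a) = 306.250 / 12.740 = 24.038 m, so total needed = 23.625 + 24.038 = 47.663 m > 32 m — it cannot stop.
Distance remaining when braking begins: 32 − 23.625 = 8.375 m.
v² = v₀² − 2a·d = 306.250 − 2 × 6.370 × 8.375 = 199.553 m²/s².
v = √199.553 = 14.126 m/s.

No — it strikes the obstacle at 14.1 m/s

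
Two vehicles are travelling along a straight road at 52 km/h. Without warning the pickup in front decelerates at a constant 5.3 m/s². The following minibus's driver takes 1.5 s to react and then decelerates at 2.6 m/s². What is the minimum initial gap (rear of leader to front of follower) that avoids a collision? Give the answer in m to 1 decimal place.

Minimum gap ≈ 42.1 m

52 km/h ÷ 3.6 = 14.4444 m/s.
Leader travels v²/(2a_L) = 208.641 / 10.600 = 19.683 m before stopping.
Follower covers v·t_r = 14.4444 × 1.5 = 21.667 m while reacting, then v²/(2a_F) = 208.641 / 5.200 = 40.123 m while braking, for a total of 21.667 + 40.123 = 61.790 m.
Since a_F ≤ a_L and the follower starts braking later, the follower is never slower than the leader, so the closest approach is when both have stopped.
Minimum gap = 61.790 − 19.683 = 42.107 m.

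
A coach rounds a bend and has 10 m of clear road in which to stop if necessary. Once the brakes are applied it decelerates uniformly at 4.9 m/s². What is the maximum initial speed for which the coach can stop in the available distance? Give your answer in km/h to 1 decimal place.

Maximum speed ≈ 35.6 km/h

v²/(2a) = d ⇒ v = √(2 × 4.900 × 10) = √98.00 = 9.8995 m/s.
9.8995 m/s × 3.6 = 35.638 km/h.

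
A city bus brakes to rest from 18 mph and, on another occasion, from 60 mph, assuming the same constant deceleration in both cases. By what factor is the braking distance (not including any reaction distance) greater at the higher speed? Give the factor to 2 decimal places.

Braking distance d = v²/(2a), so with a fixed, d ∝ v².
Factor = (60/18)² = 3.3333² = 11.1109.

Factor ≈ 11.11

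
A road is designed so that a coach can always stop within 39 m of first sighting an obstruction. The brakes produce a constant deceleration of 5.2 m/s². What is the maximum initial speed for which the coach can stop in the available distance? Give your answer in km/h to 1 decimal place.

Maximum speed ≈ 72.5 km/h

v²/(2a) = d ⇒ v = √(2 × 5.200 × 39) = √405.60 = 20.1395 m/s.
20.1395 m/s × 3.6 = 72.502 km/h.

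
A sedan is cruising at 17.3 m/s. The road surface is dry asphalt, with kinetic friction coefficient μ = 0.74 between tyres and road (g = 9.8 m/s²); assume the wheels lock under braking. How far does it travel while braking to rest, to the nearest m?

a = μg = 0.74 × 9.8 = 7.252 m/s².
Braking distance = v²/(2a) = 17.3000² / (2 × 7.252) = 299.290 / 14.504 = 20.635 m.

Braking distance ≈ 21 m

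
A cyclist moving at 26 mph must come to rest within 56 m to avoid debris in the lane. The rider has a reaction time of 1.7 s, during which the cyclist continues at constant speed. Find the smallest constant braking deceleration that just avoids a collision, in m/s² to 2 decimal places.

26 mph × 0.44704 = 11.6230 m/s.
Distance covered during reaction = 11.6230 × 1.7 = 19.759 m.
Distance available for braking: 56 − 19.759 = 36.241 m.
v² = 2a·d ⇒ a = v²/(2d) = 11.6230² / (2 × 36.241) = 135.094 / 72.482 = 1.8638 m/s².

Required deceleration ≈ 1.86 m/s²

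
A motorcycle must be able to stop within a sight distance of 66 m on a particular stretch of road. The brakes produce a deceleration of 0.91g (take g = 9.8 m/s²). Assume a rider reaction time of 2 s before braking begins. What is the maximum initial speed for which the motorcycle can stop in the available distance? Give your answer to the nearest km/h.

a = 0.91 × 9.8 = 8.918 m/s².
Stopping distance: v·t_r + v²/(2a) = 66 with t_r = 2 s and a = 8.918 m/s².
So v² + 35.672 v − 1177.18 = 0.
Positive root: v = −a·t_r + √((a·t_r)² + 2a·d) = −17.836 + √(318.123 + 1177.18) = 20.8331 m/s.
20.8331 m/s × 3.6 = 74.999 km/h.

Maximum speed ≈ 75 km/h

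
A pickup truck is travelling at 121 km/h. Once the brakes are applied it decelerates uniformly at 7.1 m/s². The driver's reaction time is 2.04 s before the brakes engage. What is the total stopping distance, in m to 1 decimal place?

121 km/h ÷ 3.6 = 33.6111 m/s.
Reaction distance = v·t_r = 33.6111 × 2.04 = 68.567 m.
Braking distance = v²/(2a) = 33.6111² / (2 × 7.100) = 1129.706 / 14.200 = 79.557 m.
Total = 68.567 + 79.557 = 148.124 m.

Total stopping distance ≈ 148.1 m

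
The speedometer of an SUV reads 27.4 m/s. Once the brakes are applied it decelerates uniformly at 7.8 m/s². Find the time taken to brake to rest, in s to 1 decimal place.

Braking time ≈ 3.5 s

Braking time = v/a = 27.4000 / 7.800 = 3.513 s.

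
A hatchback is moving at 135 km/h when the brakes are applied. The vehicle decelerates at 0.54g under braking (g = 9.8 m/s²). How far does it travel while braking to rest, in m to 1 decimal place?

135 km/h ÷ 3.6 = 37.5000 m/s.
a = 0.54 × 9.8 = 5.292 m/s².
Braking distance = v²/(2a) = 37.5000² / (2 × 5.292) = 1406.250 / 10.584 = 132.866 m.

Braking distance ≈ 132.9 m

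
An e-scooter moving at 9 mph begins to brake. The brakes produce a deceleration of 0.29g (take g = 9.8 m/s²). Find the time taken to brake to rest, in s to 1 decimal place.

Braking time ≈ 1.4 s

9 mph × 0.44704 = 4.0234 m/s.
a = 0.29 × 9.8 = 2.842 m/s².
Braking time = v/a = 4.0234 / 2.842 = 1.416 s.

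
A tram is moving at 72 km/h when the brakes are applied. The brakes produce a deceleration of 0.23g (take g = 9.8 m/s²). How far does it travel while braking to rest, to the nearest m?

72 km/h ÷ 3.6 = 20.0000 m/s.
a = 0.23 × 9.8 = 2.254 m/s².
Braking distance = v²/(2a) = 20.0000² / (2 × 2.254) = 400.000 / 4.508 = 88.731 m.

Braking distance ≈ 89 m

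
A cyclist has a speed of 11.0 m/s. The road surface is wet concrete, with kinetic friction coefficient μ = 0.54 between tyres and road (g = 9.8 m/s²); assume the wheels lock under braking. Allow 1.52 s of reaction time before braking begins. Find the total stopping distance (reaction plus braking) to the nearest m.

Total stopping distance ≈ 28 m

a = μg = 0.54 × 9.8 = 5.292 m/s².
Reaction distance = v·t_r = 11.0000 × 1.52 = 16.720 m.
Braking distance = v²/(2a) = 11.0000² / (2 × 5.292) = 121.000 / 10.584 = 11.432 m.
Total = 16.720 + 11.432 = 28.152 m.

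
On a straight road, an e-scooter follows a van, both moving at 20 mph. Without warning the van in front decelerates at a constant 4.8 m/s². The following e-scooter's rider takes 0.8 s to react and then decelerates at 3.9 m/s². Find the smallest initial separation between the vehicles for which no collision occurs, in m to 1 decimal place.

Minimum gap ≈ 9.1 m

20 mph × 0.44704 = 8.9408 m/s.
Leader travels v²/(2a_L) = 79.938 / 9.600 = 8.327 m before stopping.
Follower covers v·t_r = 8.9408 × 0.8 = 7.153 m while reacting, then v²/(2a_F) = 79.938 / 7.800 = 10.248 m while braking, for a total of 7.153 + 10.248 = 17.401 m.
Since a_F ≤ a_L and the follower starts braking later, the follower is never slower than the leader, so the closest approach is when both have stopped.
Minimum gap = 17.401 − 8.327 = 9.074 m.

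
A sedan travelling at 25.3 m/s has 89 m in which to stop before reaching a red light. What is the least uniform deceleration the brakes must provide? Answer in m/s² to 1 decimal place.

v² = 2a·d ⇒ a = v²/(2d) = 25.3000² / (2 × 89.000) = 640.090 / 178.000 = 3.5960 m/s².

Required deceleration ≈ 3.6 m/s²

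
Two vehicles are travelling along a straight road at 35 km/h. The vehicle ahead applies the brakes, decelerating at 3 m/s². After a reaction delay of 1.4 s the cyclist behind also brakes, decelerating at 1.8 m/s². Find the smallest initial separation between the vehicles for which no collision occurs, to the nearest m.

Minimum gap ≈ 24 m

35 km/h ÷ 3.6 = 9.7222 m/s.
Leader travels v²/(2a_L) = 94.521 / 6.000 = 15.754 m before stopping.
Follower covers v·t_r = 9.7222 × 1.4 = 13.611 m while reacting, then v²/(2a_F) = 94.521 / 3.600 = 26.256 m while braking, for a total of 13.611 + 26.256 = 39.867 m.
Since a_F ≤ a_L and the follower starts braking later, the follower is never slower than the leader, so the closest approach is when both have stopped.
Minimum gap = 39.867 − 15.754 = 24.113 m.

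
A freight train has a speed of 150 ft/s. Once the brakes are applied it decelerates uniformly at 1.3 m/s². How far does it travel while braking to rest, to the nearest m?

Braking distance ≈ 804 m

150 ft/s × 0.3048 = 45.7200 m/s.
Braking distance = v²/(2a) = 45.7200² / (2 × 1.300) = 2090.318 / 2.600 = 803.968 m.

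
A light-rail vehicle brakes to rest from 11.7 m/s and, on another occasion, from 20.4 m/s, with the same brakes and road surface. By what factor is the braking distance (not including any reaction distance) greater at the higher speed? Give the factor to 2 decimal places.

Braking distance d = v²/(2a), so with a fixed, d ∝ v².
Factor = (20.4/11.7)² = 1.7436² = 3.0401.

Factor ≈ 3.04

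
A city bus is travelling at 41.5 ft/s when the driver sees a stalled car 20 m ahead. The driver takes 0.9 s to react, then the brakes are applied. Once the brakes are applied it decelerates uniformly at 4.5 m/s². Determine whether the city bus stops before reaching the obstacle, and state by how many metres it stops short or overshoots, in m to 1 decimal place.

41.5 ft/s × 0.3048 = 12.6492 m/s.
Reaction distance = 12.6492 × 0.9 = 11.384 m.
Braking distance = v²/(2a) = 160.002 / 9.000 = 17.778 m.
Total stopping distance = 11.384 + 17.778 = 29.162 m, vs 20 m available — it cannot stop in time and overshoots by 29.162 − 20 = 9.162 m.

No — it overshoots by 9.2 m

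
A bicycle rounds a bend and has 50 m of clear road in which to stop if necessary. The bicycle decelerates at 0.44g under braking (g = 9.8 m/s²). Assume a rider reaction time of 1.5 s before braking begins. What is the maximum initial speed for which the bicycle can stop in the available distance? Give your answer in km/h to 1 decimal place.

a = 0.44 × 9.8 = 4.312 m/s².
Stopping distance: v·t_r + v²/(2a) = 50 with t_r = 1.5 s and a = 4.312 m/s².
So v² + 12.936 v − 431.20 = 0.
Positive root: v = −a·t_r + √((a·t_r)² + 2a·d) = −6.468 + √(41.835 + 431.20) = 15.2814 m/s.
15.2814 m/s × 3.6 = 55.013 km/h.

Maximum speed ≈ 55.0 km/h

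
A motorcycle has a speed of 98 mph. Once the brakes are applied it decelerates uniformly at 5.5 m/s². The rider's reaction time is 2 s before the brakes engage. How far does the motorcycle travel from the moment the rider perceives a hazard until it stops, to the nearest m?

Total stopping distance ≈ 262 m

98 mph × 0.44704 = 43.8099 m/s.
Reaction distance = v·t_r = 43.8099 × 2 = 87.620 m.
Braking distance = v²/(2a) = 43.8099² / (2 × 5.500) = 1919.307 / 11.000 = 174.482 m.
Total = 87.620 + 174.482 = 262.102 m.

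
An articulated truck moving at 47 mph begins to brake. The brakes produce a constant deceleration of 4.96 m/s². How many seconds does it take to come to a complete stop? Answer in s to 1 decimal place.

Braking time ≈ 4.2 s

47 mph × 0.44704 = 21.0109 m/s.
Braking time = v/a = 21.0109 / 4.960 = 4.236 s.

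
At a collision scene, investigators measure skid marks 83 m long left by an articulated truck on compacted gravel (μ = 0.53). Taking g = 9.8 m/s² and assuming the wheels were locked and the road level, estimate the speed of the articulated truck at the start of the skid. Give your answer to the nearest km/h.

Deceleration a = μg = 0.53 × 9.8 = 5.194 m/s².
v = √(2a·d) = √(2 × 5.194 × 83) = √862.204 = 29.3633 m/s.
= 29.3633 × 3.6 = 105.708 km/h.

Initial speed ≈ 106 km/h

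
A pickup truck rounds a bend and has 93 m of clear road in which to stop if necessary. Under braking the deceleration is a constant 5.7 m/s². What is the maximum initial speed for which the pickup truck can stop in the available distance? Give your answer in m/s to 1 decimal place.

Maximum speed ≈ 32.6 m/s

v²/(2a) = d ⇒ v = √(2 × 5.700 × 93) = √1060.20 = 32.5607 m/s.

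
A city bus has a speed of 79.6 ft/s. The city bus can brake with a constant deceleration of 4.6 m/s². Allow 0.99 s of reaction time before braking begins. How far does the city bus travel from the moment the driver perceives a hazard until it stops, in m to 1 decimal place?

79.6 ft/s × 0.3048 = 24.2621 m/s.
Reaction distance = v·t_r = 24.2621 × 0.99 = 24.019 m.
Braking distance = v²/(2a) = 24.2621² / (2 × 4.600) = 588.649 / 9.200 = 63.984 m.
Total = 24.019 + 63.984 = 88.003 m.

Total stopping distance ≈ 88.0 m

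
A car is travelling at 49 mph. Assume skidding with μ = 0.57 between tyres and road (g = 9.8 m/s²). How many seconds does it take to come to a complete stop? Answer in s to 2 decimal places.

49 mph × 0.44704 = 21.9050 m/s.
a = μg = 0.57 × 9.8 = 5.586 m/s².
Braking time = v/a = 21.9050 / 5.586 = 3.921 s.

Braking time ≈ 3.92 s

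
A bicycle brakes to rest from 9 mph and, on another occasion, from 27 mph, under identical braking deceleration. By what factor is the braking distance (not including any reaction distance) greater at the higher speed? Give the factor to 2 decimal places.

Factor ≈ 9.00

Braking distance d = v²/(2a), so with a fixed, d ∝ v².
Factor = (27/9)² = 3.0000² = 9.0000.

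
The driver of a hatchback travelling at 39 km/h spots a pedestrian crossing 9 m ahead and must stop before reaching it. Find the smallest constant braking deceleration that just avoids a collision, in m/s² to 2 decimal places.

Required deceleration ≈ 6.52 m/s²

39 km/h ÷ 3.6 = 10.8333 m/s.
v² = 2a·d ⇒ a = v²/(2d) = 10.8333² / (2 × 9.000) = 117.360 / 18.000 = 6.5200 m/s².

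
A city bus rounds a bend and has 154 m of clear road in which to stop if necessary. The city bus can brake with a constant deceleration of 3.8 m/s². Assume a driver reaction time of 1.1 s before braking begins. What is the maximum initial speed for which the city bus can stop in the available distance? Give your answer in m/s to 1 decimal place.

Maximum speed ≈ 30.3 m/s

Stopping distance: v·t_r + v²/(2a) = 154 with t_r = 1.1 s and a = 3.800 m/s².
So v² + 8.360 v − 1170.40 = 0.
Positive root: v = −a·t_r + √((a·t_r)² + 2a·d) = −4.180 + √(17.472 + 1170.40) = 30.2855 m/s.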